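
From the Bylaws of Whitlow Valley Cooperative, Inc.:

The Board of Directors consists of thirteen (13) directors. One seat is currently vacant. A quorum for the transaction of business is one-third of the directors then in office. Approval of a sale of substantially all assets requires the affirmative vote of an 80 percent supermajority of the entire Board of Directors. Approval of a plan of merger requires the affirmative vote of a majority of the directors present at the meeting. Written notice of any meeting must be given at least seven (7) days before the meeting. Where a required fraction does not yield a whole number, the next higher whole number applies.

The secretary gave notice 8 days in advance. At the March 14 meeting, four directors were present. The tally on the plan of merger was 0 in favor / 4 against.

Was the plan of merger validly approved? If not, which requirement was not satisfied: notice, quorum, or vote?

Notice: 8 days given; 7 required (8 ≥ 7). Satisfied.
Quorum: 4 present; quorum is 4. Satisfied.
Vote: the plan of merger requires a majority of the directors present (4). A majority of 4 is 3, so 3 affirmative votes are needed; 0 voted in favor. Not satisfied.

Invalid — vote requirement not satisfied.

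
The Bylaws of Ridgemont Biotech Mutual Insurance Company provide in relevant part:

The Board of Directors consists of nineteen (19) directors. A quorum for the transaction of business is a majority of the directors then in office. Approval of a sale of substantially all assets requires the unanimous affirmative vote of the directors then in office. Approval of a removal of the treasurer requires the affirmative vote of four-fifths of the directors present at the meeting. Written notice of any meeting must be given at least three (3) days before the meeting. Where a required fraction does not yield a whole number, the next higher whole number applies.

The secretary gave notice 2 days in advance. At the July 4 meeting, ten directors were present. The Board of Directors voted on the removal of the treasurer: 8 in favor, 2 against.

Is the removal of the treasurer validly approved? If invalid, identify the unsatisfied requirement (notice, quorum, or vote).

Notice: 2 days given; 3 required (2 < 3). Not satisfied.
Quorum: 10 present; quorum is 10. Satisfied.
Vote: the removal of the treasurer requires four-fifths of the directors present (10). 4/5 of 10 = 8, so 8 affirmative votes are needed; 8 voted in favor. Satisfied.

Invalid — notice requirement not satisfied.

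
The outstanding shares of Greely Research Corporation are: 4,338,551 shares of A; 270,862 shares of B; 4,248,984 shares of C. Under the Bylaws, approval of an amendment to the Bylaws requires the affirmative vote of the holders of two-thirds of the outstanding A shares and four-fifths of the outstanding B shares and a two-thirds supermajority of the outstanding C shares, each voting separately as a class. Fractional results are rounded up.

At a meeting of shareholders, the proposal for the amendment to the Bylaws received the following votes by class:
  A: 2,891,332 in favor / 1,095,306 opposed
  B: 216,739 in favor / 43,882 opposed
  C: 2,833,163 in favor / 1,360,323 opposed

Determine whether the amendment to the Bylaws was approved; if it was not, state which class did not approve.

A: 2/3 of 4338551 = 2892367.33, rounded up to 2892368; 2,892,368 required, 2,891,332 in favor — not approved.
B: 4/5 of 270862 = 216689.60, rounded up to 216690; 216,690 required, 216,739 in favor — approved.
C: 2/3 of 4248984 = 2832656; 2,832,656 required, 2,833,163 in favor — approved.

Not approved — the A shares did not give the required vote.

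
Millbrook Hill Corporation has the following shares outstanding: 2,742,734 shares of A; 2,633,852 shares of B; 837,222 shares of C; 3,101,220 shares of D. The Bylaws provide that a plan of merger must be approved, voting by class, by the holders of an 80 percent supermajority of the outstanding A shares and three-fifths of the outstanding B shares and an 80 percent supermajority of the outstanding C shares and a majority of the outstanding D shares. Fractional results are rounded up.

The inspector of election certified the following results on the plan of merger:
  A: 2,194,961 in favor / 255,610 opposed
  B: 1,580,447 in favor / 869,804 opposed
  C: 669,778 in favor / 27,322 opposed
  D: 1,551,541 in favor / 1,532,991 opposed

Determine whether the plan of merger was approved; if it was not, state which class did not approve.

A: 4/5 of 2742734 = 2194187.20, rounded up to 2194188; 2,194,188 required, 2,194,961 in favor — approved.
B: 3/5 of 2633852 = 1580311.20, rounded up to 1580312; 1,580,312 required, 1,580,447 in favor — approved.
C: 4/5 of 837222 = 669777.60, rounded up to 669778; 669,778 required, 669,778 in favor — approved.
D: a majority of 3101220 is 1550611; 1,550,611 required, 1,551,541 in favor — approved.

Approved — every class gave the required vote.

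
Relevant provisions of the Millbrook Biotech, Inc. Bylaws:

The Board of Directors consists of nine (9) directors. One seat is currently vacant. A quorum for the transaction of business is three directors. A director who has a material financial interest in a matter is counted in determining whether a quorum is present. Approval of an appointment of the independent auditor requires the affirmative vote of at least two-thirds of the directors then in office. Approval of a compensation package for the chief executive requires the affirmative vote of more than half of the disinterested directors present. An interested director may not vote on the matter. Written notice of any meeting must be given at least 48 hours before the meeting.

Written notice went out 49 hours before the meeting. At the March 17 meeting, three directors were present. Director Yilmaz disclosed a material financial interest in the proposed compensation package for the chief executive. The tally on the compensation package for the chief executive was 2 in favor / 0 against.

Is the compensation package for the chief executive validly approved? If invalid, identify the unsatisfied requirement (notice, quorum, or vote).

Notice: 49 hours given; 48 required (49 ≥ 48). Satisfied.
Quorum: 3 present (interested directors count toward quorum); quorum is 3. Satisfied.
Vote: the compensation package for the chief executive requires a majority of the disinterested directors present (3 − 1 = 2). A majority of 2 is 2, so 2 affirmative votes are needed; 2 voted in favor. Satisfied.

Valid — all requirements satisfied.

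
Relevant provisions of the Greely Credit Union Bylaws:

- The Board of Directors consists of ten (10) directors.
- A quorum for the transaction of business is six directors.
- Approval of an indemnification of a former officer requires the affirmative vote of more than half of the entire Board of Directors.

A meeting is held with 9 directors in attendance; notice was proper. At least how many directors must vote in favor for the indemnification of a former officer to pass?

6

The indemnification of a former officer requires a majority of the entire Board of Directors (10).
A majority of 10 is 6.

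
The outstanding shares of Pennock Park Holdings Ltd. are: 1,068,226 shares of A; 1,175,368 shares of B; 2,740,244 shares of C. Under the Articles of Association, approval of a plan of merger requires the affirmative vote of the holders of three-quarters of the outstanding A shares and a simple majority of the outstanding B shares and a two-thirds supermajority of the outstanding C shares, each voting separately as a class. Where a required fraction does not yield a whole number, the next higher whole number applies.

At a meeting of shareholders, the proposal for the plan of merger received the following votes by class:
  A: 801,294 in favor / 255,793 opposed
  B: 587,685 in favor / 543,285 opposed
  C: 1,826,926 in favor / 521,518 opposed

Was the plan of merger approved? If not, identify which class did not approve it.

A: 3/4 of 1068226 = 801169.50, rounded up to 801170; 801,170 required, 801,294 in favor — approved.
B: a majority of 1175368 is 587685; 587,685 required, 587,685 in favor — approved.
C: 2/3 of 2740244 = 1826829.33, rounded up to 1826830; 1,826,830 required, 1,826,926 in favor — approved.

Approved — every class gave the required vote.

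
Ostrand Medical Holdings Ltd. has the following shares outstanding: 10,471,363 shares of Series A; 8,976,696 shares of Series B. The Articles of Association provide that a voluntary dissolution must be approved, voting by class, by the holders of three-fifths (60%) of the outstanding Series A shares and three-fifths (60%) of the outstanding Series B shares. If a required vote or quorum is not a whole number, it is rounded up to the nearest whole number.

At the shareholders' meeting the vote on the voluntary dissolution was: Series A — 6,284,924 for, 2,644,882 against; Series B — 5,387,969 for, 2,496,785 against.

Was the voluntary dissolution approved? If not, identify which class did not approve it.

Series A: 3/5 of 10471363 = 6282817.80, rounded up to 6282818; 6,282,818 required, 6,284,924 in favor — approved.
Series B: 3/5 of 8976696 = 5386017.60, rounded up to 5386018; 5,386,018 required, 5,387,969 in favor — approved.

Approved — every class gave the required vote.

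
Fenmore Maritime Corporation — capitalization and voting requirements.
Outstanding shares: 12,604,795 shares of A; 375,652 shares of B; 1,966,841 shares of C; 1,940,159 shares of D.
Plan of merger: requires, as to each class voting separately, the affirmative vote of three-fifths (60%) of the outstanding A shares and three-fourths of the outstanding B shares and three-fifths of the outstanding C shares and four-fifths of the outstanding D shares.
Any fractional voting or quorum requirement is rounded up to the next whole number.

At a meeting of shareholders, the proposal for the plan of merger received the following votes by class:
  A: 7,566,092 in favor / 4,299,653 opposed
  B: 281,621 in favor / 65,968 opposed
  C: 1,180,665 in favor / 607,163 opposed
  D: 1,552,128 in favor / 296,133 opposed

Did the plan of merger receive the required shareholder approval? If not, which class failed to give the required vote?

Not approved — the B shares did not give the required vote.

A: 3/5 of 12604795 = 7562877; 7,562,877 required, 7,566,092 in favor — approved.
B: 3/4 of 375652 = 281739; 281,739 required, 281,621 in favor — not approved.
C: 3/5 of 1966841 = 1180104.60, rounded up to 1180105; 1,180,105 required, 1,180,665 in favor — approved.
D: 4/5 of 1940159 = 1552127.20, rounded up to 1552128; 1,552,128 required, 1,552,128 in favor — approved.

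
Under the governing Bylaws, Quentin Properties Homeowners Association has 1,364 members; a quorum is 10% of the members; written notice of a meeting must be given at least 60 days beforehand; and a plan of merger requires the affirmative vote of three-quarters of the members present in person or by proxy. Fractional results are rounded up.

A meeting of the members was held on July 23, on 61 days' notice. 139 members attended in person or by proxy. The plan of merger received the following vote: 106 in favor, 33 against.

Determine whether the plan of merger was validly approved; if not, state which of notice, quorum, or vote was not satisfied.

Notice: 61 days given; 60 required. Satisfied.
Quorum: 10% of 1,364 = 136.40, rounded up to 137; 139 present. Satisfied.
Vote: requires three-fourths of those present (139); 3/4 of 139 = 104.25, rounded up to 105, so 105 needed; 106 in favor. Satisfied.

Valid — all requirements satisfied.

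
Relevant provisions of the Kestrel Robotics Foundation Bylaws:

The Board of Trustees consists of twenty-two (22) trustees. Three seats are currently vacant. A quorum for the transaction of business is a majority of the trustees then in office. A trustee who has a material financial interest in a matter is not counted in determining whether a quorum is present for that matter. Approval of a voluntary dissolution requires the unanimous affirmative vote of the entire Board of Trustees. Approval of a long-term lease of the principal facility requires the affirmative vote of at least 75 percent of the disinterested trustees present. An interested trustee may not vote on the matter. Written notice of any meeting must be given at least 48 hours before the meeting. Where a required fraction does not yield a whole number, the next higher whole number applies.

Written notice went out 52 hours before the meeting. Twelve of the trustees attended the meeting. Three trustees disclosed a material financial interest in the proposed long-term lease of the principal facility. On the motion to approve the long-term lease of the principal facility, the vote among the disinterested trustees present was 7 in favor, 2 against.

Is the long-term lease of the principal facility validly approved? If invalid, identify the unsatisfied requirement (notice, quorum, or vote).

Invalid — quorum requirement not satisfied.

Notice: 52 hours given; 48 required (52 ≥ 48). Satisfied.
Quorum: 12 present, but the 3 interested trustees do not count, leaving 9. Quorum is 10. Not satisfied.
Vote: the long-term lease of the principal facility requires three-fourths of the disinterested trustees present (12 − 3 = 9). 3/4 of 9 = 6.75, rounded up to 7, so 7 affirmative votes are needed; 7 voted in favor. Satisfied. (Moot — without a quorum no business can be validly transacted.)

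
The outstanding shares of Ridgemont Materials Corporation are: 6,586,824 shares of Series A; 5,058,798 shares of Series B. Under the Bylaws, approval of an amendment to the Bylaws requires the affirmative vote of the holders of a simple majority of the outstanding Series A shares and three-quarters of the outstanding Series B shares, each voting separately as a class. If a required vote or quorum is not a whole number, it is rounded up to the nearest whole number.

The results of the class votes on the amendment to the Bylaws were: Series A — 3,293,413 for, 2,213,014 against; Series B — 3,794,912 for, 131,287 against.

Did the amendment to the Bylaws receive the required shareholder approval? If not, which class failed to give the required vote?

Approved — every class gave the required vote.

Series A: a majority of 6586824 is 3293413; 3,293,413 required, 3,293,413 in favor — approved.
Series B: 3/4 of 5058798 = 3794098.50, rounded up to 3794099; 3,794,099 required, 3,794,912 in favor — approved.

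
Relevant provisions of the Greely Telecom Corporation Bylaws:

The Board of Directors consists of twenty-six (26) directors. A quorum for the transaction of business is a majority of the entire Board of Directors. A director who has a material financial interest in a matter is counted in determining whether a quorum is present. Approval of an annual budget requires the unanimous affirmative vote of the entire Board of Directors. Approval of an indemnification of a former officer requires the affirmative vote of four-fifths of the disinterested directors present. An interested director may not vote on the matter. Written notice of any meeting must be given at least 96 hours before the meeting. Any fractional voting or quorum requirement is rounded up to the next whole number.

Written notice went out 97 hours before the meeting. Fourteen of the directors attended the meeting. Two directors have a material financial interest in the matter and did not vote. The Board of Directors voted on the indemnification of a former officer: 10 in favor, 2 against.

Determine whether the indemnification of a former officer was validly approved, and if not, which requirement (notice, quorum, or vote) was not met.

Valid — all requirements satisfied.

Notice: 97 hours given; 96 required (97 ≥ 96). Satisfied.
Quorum: 14 present (interested directors count toward quorum); quorum is 14. Satisfied.
Vote: the indemnification of a former officer requires four-fifths of the disinterested directors present (14 − 2 = 12). 4/5 of 12 = 9.60, rounded up to 10, so 10 affirmative votes are needed; 10 voted in favor. Satisfied.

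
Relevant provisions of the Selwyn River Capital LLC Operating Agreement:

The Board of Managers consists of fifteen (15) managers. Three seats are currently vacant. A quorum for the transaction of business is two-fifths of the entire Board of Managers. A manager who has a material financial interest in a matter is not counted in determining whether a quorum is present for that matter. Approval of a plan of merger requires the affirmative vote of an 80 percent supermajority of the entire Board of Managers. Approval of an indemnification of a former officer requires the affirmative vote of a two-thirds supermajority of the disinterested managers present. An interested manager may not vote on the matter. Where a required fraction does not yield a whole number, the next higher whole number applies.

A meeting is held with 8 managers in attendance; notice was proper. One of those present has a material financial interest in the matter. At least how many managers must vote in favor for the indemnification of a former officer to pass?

The indemnification of a former officer requires two-thirds of the disinterested managers present (8 − 1 = 7).
2/3 of 7 = 4.67, rounded up to 5.

5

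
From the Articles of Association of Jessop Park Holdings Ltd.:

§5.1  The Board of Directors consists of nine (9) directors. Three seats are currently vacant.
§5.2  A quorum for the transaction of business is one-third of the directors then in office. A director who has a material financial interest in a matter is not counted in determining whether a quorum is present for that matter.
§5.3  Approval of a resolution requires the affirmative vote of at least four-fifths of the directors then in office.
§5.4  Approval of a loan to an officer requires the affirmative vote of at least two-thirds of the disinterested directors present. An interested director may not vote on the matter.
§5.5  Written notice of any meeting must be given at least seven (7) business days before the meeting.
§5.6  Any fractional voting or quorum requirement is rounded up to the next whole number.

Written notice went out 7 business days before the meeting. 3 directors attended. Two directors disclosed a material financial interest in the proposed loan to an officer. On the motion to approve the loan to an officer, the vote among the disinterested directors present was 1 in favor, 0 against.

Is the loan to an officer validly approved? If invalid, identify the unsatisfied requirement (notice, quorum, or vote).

Notice: 7 business days given; 7 required (7 ≥ 7). Satisfied.
Quorum: 3 present, but the 2 interested directors do not count, leaving 1. Quorum is 2. Not satisfied.
Vote: the loan to an officer requires two-thirds of the disinterested directors present (3 − 2 = 1). 2/3 of 1 = 0.67, rounded up to 1, so 1 affirmative vote is needed; 1 voted in favor. Satisfied. (Moot — without a quorum no business can be validly transacted.)

Invalid — quorum requirement not satisfied.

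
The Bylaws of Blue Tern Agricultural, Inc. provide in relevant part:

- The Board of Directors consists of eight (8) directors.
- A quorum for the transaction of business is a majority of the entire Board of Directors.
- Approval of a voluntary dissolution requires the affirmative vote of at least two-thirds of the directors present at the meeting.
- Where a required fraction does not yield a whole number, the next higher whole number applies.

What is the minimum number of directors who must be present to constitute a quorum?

A majority of 8 is 5.

5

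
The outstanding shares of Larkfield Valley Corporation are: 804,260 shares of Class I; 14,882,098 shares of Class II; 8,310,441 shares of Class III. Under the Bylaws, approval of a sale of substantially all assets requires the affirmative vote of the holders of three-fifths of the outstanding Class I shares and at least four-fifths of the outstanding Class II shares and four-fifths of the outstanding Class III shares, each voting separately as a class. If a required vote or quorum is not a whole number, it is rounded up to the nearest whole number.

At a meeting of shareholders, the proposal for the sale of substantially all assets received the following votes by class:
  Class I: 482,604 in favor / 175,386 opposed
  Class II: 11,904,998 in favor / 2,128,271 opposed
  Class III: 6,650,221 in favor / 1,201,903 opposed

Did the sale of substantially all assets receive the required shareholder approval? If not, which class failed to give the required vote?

Class I: 3/5 of 804260 = 482556; 482,556 required, 482,604 in favor — approved.
Class II: 4/5 of 14882098 = 11905678.40, rounded up to 11905679; 11,905,679 required, 11,904,998 in favor — not approved.
Class III: 4/5 of 8310441 = 6648352.80, rounded up to 6648353; 6,648,353 required, 6,650,221 in favor — approved.

Not approved — the Class II shares did not give the required vote.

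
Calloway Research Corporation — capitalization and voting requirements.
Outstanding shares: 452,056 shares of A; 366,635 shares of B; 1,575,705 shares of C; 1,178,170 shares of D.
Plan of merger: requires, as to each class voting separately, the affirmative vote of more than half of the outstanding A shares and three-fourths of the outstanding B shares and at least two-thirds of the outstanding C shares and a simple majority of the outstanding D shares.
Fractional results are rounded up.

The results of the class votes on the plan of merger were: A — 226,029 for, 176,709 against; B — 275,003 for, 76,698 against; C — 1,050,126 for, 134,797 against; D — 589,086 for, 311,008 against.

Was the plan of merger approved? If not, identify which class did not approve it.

Not approved — the C shares did not give the required vote.

A: a majority of 452056 is 226029; 226,029 required, 226,029 in favor — approved.
B: 3/4 of 366635 = 274976.25, rounded up to 274977; 274,977 required, 275,003 in favor — approved.
C: 2/3 of 1575705 = 1050470; 1,050,470 required, 1,050,126 in favor — not approved.
D: a majority of 1178170 is 589086; 589,086 required, 589,086 in favor — approved.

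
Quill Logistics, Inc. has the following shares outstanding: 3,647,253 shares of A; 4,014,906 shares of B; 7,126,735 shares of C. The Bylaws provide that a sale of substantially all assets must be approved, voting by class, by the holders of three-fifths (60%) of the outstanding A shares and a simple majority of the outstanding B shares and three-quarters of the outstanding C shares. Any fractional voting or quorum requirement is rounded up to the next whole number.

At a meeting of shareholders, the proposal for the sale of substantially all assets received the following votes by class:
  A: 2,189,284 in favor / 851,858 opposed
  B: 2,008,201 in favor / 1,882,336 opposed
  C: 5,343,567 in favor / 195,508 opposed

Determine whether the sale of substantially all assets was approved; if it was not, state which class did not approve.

A: 3/5 of 3647253 = 2188351.80, rounded up to 2188352; 2,188,352 required, 2,189,284 in favor — approved.
B: a majority of 4014906 is 2007454; 2,007,454 required, 2,008,201 in favor — approved.
C: 3/4 of 7126735 = 5345051.25, rounded up to 5345052; 5,345,052 required, 5,343,567 in favor — not approved.

Not approved — the C shares did not give the required vote.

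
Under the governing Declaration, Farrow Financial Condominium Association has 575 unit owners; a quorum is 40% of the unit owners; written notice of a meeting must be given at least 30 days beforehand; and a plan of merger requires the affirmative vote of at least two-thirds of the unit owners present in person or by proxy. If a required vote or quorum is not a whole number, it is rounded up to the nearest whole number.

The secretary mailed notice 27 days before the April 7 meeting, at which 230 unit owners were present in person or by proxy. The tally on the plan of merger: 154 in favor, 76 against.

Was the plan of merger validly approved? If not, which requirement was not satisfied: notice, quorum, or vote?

Invalid — notice requirement not satisfied.

Notice: 27 days given; 30 required. Not satisfied.
Quorum: 40% of 575 = 230; 230 present. Satisfied.
Vote: requires two-thirds of those present (230); 2/3 of 230 = 153.33, rounded up to 154, so 154 needed; 154 in favor. Satisfied.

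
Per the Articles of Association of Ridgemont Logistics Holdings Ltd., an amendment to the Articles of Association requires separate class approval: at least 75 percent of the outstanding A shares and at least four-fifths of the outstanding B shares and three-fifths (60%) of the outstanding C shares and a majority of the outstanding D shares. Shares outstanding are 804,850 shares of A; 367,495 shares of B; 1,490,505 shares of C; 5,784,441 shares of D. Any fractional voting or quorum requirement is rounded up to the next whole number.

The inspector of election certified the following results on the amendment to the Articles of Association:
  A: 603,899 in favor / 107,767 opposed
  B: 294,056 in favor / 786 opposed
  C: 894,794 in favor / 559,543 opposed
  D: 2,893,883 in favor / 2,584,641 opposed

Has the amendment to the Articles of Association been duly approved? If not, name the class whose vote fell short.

A: 3/4 of 804850 = 603637.50, rounded up to 603638; 603,638 required, 603,899 in favor — approved.
B: 4/5 of 367495 = 293996; 293,996 required, 294,056 in favor — approved.
C: 3/5 of 1490505 = 894303; 894,303 required, 894,794 in favor — approved.
D: a majority of 5784441 is 2892221; 2,892,221 required, 2,893,883 in favor — approved.

Approved — every class gave the required vote.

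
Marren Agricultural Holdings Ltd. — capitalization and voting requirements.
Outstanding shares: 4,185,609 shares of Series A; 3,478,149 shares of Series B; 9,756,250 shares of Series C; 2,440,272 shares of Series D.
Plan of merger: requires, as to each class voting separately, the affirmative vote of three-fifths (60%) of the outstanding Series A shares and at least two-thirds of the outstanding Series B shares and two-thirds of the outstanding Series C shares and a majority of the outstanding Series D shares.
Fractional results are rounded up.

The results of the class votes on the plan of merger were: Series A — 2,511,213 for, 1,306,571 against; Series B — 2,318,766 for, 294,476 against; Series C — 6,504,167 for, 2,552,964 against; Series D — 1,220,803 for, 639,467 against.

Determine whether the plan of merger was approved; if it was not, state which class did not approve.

Series A: 3/5 of 4185609 = 2511365.40, rounded up to 2511366; 2,511,366 required, 2,511,213 in favor — not approved.
Series B: 2/3 of 3478149 = 2318766; 2,318,766 required, 2,318,766 in favor — approved.
Series C: 2/3 of 9756250 = 6504166.67, rounded up to 6504167; 6,504,167 required, 6,504,167 in favor — approved.
Series D: a majority of 2440272 is 1220137; 1,220,137 required, 1,220,803 in favor — approved.

Not approved — the Series A shares did not give the required vote.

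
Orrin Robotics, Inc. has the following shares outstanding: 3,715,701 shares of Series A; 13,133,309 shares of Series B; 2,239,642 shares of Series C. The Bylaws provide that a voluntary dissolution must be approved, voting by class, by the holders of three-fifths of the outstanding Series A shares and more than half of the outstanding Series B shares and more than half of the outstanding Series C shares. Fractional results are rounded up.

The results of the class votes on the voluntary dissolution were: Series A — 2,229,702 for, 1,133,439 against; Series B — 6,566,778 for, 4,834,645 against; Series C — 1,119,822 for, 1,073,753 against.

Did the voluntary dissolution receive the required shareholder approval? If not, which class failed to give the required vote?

Series A: 3/5 of 3715701 = 2229420.60, rounded up to 2229421; 2,229,421 required, 2,229,702 in favor — approved.
Series B: a majority of 13133309 is 6566655; 6,566,655 required, 6,566,778 in favor — approved.
Series C: a majority of 2239642 is 1119822; 1,119,822 required, 1,119,822 in favor — approved.

Approved — every class gave the required vote.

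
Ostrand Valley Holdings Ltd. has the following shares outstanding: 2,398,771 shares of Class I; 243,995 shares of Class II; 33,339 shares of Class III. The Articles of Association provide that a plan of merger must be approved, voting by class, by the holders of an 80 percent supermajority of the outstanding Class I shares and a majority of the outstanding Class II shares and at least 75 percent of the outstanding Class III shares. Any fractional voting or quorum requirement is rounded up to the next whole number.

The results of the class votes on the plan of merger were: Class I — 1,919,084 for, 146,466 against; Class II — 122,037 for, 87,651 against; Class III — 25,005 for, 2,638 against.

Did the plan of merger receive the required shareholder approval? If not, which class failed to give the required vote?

Approved — every class gave the required vote.

Class I: 4/5 of 2398771 = 1919016.80, rounded up to 1919017; 1,919,017 required, 1,919,084 in favor — approved.
Class II: a majority of 243995 is 121998; 121,998 required, 122,037 in favor — approved.
Class III: 3/4 of 33339 = 25004.25, rounded up to 25005; 25,005 required, 25,005 in favor — approved.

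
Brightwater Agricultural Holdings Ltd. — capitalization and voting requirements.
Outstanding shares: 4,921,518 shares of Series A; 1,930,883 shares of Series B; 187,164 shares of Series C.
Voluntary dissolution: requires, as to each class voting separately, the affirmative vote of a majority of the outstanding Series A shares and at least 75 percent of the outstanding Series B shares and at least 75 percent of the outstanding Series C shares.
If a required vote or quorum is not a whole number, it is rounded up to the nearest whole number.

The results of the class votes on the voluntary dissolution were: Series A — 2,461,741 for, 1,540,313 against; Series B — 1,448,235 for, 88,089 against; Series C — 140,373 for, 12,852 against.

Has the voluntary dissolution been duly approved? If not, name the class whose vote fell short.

Approved — every class gave the required vote.

Series A: a majority of 4921518 is 2460760; 2,460,760 required, 2,461,741 in favor — approved.
Series B: 3/4 of 1930883 = 1448162.25, rounded up to 1448163; 1,448,163 required, 1,448,235 in favor — approved.
Series C: 3/4 of 187164 = 140373; 140,373 required, 140,373 in favor — approved.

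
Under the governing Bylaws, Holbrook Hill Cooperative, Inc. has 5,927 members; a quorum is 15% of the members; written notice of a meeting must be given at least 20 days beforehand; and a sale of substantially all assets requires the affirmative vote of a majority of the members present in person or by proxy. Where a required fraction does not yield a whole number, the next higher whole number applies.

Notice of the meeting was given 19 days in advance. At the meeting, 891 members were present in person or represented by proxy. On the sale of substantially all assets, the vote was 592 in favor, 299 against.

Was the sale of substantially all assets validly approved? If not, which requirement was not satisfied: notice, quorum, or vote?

Notice: 19 days given; 20 required. Not satisfied.
Quorum: 15% of 5,927 = 889.05, rounded up to 890; 891 present. Satisfied.
Vote: requires a majority of those present (891); a majority of 891 is 446, so 446 needed; 592 in favor. Satisfied.

Invalid — notice requirement not satisfied.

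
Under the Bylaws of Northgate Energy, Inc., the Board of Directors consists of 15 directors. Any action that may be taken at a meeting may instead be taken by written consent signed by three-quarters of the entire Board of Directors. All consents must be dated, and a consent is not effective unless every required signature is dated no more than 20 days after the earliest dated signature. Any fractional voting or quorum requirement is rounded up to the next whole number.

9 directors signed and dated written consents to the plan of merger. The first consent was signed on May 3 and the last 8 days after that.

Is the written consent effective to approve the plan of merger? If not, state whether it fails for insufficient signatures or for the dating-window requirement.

Not effective — insufficient signatures.

Signatures required: three-quarters of 15 — 3/4 of 15 = 11.25, rounded up to 12, so 12 needed; 9 signed. Insufficient.
Dating window: the latest signature is 8 days after the earliest; the limit is 20 days. Within the window.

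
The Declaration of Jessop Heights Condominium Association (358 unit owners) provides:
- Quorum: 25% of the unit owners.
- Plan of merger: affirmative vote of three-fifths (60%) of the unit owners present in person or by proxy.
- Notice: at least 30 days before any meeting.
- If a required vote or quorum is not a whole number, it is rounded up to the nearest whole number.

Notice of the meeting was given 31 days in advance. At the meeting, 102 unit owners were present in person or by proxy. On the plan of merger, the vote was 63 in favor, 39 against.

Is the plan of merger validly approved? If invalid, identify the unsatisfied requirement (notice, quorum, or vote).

Notice: 31 days given; 30 required. Satisfied.
Quorum: 25% of 358 = 89.50, rounded up to 90; 102 present. Satisfied.
Vote: requires three-fifths of those present (102); 3/5 of 102 = 61.20, rounded up to 62, so 62 needed; 63 in favor. Satisfied.

Valid — all requirements satisfied.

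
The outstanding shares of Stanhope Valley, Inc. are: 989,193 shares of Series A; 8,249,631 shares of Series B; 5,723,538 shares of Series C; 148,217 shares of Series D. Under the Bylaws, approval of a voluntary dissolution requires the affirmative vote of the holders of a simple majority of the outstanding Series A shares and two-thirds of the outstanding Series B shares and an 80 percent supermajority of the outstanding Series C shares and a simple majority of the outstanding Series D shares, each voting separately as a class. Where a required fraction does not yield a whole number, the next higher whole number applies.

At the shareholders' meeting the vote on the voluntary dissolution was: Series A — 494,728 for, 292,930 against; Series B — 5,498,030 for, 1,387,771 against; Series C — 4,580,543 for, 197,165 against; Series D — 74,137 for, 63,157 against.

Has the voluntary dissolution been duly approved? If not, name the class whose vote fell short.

Series A: a majority of 989193 is 494597; 494,597 required, 494,728 in favor — approved.
Series B: 2/3 of 8249631 = 5499754; 5,499,754 required, 5,498,030 in favor — not approved.
Series C: 4/5 of 5723538 = 4578830.40, rounded up to 4578831; 4,578,831 required, 4,580,543 in favor — approved.
Series D: a majority of 148217 is 74109; 74,109 required, 74,137 in favor — approved.

Not approved — the Series B shares did not give the required vote.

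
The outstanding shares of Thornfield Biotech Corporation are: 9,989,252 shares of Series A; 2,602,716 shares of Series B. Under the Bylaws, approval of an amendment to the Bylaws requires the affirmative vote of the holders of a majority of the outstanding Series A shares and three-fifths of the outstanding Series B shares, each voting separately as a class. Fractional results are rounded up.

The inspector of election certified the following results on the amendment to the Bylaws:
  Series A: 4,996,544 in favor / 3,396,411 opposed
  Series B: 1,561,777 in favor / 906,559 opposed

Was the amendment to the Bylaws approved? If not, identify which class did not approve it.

Series A: a majority of 9989252 is 4994627; 4,994,627 required, 4,996,544 in favor — approved.
Series B: 3/5 of 2602716 = 1561629.60, rounded up to 1561630; 1,561,630 required, 1,561,777 in favor — approved.

Approved — every class gave the required vote.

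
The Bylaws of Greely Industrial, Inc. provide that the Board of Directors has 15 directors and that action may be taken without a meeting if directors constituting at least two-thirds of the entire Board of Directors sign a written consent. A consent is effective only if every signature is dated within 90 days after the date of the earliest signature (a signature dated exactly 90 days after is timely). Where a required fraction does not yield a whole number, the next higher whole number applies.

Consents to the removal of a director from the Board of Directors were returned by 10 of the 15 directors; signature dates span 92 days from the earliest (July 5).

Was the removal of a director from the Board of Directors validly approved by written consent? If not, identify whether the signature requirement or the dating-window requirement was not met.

Signatures required: at least two-thirds of 15 — 2/3 of 15 = 10, so 10 needed; 10 signed. Sufficient.
Dating window: the latest signature is 92 days after the earliest; the limit is 90 days. Outside the window.

Not effective — dating-window requirement not satisfied.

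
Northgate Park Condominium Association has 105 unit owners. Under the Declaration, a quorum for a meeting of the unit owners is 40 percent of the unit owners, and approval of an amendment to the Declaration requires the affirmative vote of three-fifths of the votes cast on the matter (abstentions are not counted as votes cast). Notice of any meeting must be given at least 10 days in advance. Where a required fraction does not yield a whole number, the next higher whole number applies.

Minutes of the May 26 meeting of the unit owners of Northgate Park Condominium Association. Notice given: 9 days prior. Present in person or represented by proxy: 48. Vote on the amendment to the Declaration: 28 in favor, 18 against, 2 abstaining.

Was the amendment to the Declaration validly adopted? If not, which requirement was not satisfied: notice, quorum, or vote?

Notice: 9 days given; 10 required. Not satisfied.
Quorum: 40% of 105 = 42; 48 present. Satisfied.
Vote: requires three-fifths of the votes cast (48 − 2 abstaining = 46); 3/5 of 46 = 27.60, rounded up to 28, so 28 needed; 28 in favor. Satisfied.

Invalid — notice requirement not satisfied.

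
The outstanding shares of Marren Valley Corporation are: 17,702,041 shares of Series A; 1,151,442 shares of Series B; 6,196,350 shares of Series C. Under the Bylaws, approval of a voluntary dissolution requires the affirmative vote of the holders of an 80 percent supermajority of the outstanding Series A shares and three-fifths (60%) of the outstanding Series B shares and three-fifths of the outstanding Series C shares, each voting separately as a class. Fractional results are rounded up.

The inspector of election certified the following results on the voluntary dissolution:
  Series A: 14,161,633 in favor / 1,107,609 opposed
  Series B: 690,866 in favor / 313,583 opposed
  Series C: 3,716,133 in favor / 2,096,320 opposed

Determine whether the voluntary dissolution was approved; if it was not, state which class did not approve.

Series A: 4/5 of 17702041 = 14161632.80, rounded up to 14161633; 14,161,633 required, 14,161,633 in favor — approved.
Series B: 3/5 of 1151442 = 690865.20, rounded up to 690866; 690,866 required, 690,866 in favor — approved.
Series C: 3/5 of 6196350 = 3717810; 3,717,810 required, 3,716,133 in favor — not approved.

Not approved — the Series C shares did not give the required vote.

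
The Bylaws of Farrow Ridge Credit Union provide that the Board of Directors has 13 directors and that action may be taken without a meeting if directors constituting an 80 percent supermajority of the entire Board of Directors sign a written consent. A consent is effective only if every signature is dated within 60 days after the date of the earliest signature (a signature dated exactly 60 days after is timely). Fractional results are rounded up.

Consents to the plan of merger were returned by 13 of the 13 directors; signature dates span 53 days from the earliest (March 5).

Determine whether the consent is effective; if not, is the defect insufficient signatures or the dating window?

Effective — both the signature and dating-window requirements are satisfied.

Signatures required: an 80 percent supermajority of 13 — 4/5 of 13 = 10.40, rounded up to 11, so 11 needed; 13 signed. Sufficient.
Dating window: the latest signature is 53 days after the earliest; the limit is 60 days. Within the window.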